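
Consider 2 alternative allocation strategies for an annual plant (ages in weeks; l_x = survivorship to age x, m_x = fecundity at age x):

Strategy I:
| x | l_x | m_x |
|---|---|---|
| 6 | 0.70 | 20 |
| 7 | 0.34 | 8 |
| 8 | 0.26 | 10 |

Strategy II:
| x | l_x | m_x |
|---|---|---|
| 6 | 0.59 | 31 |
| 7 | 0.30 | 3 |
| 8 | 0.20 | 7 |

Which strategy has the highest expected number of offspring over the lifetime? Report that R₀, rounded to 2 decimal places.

Strategy I: R₀ = 0.70×20 + 0.34×8 + 0.26×10 = 19.3200
Strategy II: R₀ = 0.59×31 + 0.30×3 + 0.20×7 = 20.5900
Highest R₀: strategy II with 20.5900.

20.59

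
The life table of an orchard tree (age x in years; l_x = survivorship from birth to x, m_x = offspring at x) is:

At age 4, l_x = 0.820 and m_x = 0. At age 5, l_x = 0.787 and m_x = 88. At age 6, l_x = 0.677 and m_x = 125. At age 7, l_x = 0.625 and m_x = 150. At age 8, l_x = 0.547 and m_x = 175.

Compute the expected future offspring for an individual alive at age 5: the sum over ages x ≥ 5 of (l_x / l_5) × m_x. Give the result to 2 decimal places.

l_5 = 0.787. Conditional survival from age 5 to x is l_x / l_5.
  x=5: (0.787/0.787) × 88 = 88.0000
  x=6: (0.677/0.787) × 125 = 107.5286
  x=7: (0.625/0.787) × 150 = 119.1233
  x=8: (0.547/0.787) × 175 = 121.6328
Sum = 88.0000 + 107.5286 + 119.1233 + 121.6328 = 436.2846

436.28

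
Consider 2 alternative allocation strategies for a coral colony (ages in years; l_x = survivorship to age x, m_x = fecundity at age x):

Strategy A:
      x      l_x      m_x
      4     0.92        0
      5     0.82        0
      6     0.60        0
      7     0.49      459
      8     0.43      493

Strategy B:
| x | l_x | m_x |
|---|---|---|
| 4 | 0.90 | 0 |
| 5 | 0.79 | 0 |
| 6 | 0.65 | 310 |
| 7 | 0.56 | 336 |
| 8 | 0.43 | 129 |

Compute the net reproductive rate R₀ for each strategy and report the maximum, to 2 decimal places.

Strategy A: R₀ = 0.92×0 + 0.82×0 + 0.60×0 + 0.49×459 + 0.43×493 = 436.9000
Strategy B: R₀ = 0.90×0 + 0.79×0 + 0.65×310 + 0.56×336 + 0.43×129 = 445.1300
Highest R₀: strategy B with 445.1300.

445.13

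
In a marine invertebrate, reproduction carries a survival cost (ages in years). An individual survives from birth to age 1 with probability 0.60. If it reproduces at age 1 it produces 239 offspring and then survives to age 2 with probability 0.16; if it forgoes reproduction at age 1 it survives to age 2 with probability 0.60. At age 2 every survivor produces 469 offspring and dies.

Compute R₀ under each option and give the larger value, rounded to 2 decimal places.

breed at age 1: R₀ = 0.60 × (239 + 0.16 × 469) = 0.60 × 314.0400 = 188.4240
delay to age 2: R₀ = 0.60 × (0.60 × 469) = 0.60 × 281.4000 = 168.8400
Higher: breed at age 1 (188.4240).

188.42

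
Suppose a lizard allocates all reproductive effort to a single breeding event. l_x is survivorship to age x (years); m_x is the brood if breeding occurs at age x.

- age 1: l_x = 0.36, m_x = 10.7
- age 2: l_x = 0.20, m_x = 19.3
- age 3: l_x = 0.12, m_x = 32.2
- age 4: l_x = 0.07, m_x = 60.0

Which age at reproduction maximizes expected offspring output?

Expected offspring if breeding at age x = l_x × m_x:
  age 1: 0.36 × 10.7 = 3.852
  age 2: 0.20 × 19.3 = 3.860
  age 3: 0.12 × 32.2 = 3.864
  age 4: 0.07 × 60.0 = 4.200
Maximum at age 4 (4.200).

4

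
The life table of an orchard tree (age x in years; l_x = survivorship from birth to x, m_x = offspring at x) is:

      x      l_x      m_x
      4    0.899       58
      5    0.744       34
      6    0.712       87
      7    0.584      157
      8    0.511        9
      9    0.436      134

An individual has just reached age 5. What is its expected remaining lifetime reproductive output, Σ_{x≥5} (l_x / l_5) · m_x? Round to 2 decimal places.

l_5 = 0.744. Conditional survival from age 5 to x is l_x / l_5.
  x=5: (0.744/0.744) × 34 = 34.0000
  x=6: (0.712/0.744) × 87 = 83.2581
  x=7: (0.584/0.744) × 157 = 123.2366
  x=8: (0.511/0.744) × 9 = 6.1815
  x=9: (0.436/0.744) × 134 = 78.5269
Sum = 34.0000 + 83.2581 + 123.2366 + 6.1815 + 78.5269 = 325.2030

325.20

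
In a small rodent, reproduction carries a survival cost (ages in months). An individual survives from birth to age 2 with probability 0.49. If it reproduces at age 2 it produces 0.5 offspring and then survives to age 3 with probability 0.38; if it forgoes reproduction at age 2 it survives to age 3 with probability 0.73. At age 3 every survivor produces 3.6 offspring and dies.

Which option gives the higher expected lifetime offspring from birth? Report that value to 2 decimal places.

1.29

breed at age 2: R₀ = 0.49 × (0.5 + 0.38 × 3.6) = 0.49 × 1.8680 = 0.9153
delay to age 3: R₀ = 0.49 × (0.73 × 3.6) = 0.49 × 2.6280 = 1.2877
Higher: delay to age 3 (1.2877).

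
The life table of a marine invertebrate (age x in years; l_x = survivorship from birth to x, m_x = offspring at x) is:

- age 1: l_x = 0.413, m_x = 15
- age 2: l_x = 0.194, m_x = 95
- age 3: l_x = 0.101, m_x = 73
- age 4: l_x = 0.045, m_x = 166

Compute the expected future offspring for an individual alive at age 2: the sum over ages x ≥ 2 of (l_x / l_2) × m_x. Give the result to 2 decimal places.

171.51

l_2 = 0.194. Conditional survival from age 2 to x is l_x / l_2.
  x=2: (0.194/0.194) × 95 = 95.0000
  x=3: (0.101/0.194) × 73 = 38.0052
  x=4: (0.045/0.194) × 166 = 38.5052
Sum = 95.0000 + 38.0052 + 38.5052 = 171.5103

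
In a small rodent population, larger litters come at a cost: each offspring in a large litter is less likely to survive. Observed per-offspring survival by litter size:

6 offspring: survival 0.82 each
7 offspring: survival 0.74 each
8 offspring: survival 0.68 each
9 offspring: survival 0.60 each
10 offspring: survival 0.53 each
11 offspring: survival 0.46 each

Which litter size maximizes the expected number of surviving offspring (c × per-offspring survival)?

8

Expected surviving offspring = c × s(c):
  c=6: 6 × 0.82 = 4.920
  c=7: 7 × 0.74 = 5.180
  c=8: 8 × 0.68 = 5.440
  c=9: 9 × 0.60 = 5.400
  c=10: 10 × 0.53 = 5.300
  c=11: 11 × 0.46 = 5.060
Maximum at c = 8 (5.440 surviving offspring).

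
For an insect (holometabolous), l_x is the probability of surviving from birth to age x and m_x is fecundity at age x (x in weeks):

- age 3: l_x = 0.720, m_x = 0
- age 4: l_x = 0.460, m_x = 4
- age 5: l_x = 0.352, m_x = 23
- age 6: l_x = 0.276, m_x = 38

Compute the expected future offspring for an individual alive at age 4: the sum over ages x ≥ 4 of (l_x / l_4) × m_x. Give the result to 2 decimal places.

l_4 = 0.460. Conditional survival from age 4 to x is l_x / l_4.
  x=4: (0.460/0.460) × 4 = 4.0000
  x=5: (0.352/0.460) × 23 = 17.6000
  x=6: (0.276/0.460) × 38 = 22.8000
Sum = 4.0000 + 17.6000 + 22.8000 = 44.4000

44.40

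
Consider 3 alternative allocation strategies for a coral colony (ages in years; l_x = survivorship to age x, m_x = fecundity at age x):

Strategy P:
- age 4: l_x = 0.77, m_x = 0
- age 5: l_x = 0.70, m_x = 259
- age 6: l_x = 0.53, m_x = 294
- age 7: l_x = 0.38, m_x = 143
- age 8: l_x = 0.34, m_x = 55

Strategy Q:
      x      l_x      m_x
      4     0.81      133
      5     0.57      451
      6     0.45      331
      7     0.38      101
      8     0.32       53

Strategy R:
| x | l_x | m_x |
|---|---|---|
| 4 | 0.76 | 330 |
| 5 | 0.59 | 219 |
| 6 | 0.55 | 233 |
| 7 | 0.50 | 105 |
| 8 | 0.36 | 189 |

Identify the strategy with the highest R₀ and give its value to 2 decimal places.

Strategy P: R₀ = 0.77×0 + 0.70×259 + 0.53×294 + 0.38×143 + 0.34×55 = 410.1600
Strategy Q: R₀ = 0.81×133 + 0.57×451 + 0.45×331 + 0.38×101 + 0.32×53 = 569.0900
Strategy R: R₀ = 0.76×330 + 0.59×219 + 0.55×233 + 0.50×105 + 0.36×189 = 628.7000
Highest R₀: strategy R with 628.7000.

628.70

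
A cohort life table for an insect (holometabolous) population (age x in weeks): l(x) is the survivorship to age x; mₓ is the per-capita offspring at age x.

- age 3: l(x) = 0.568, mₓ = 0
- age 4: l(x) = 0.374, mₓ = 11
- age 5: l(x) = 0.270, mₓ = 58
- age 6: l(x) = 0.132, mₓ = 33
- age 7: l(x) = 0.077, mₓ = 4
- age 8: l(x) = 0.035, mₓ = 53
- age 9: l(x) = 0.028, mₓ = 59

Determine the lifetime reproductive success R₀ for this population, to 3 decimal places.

R₀ = Σ l(x) mₓ:
  age 3: 0.568 × 0 = 0.0000
  age 4: 0.374 × 11 = 4.1140
  age 5: 0.270 × 58 = 15.6600
  age 6: 0.132 × 33 = 4.3560
  age 7: 0.077 × 4 = 0.3080
  age 8: 0.035 × 53 = 1.8550
  age 9: 0.028 × 59 = 1.6520
R₀ = 0.0000 + 4.1140 + 15.6600 + 4.3560 + 0.3080 + 1.8550 + 1.6520 = 27.9450

27.945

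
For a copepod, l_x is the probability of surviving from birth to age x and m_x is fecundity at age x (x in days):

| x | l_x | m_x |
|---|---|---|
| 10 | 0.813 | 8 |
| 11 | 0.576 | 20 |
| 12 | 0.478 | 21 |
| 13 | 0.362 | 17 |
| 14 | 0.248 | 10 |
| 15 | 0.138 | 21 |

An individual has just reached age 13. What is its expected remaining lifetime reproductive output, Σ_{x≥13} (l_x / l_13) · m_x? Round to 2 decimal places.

l_13 = 0.362. Conditional survival from age 13 to x is l_x / l_13.
  x=13: (0.362/0.362) × 17 = 17.0000
  x=14: (0.248/0.362) × 10 = 6.8508
  x=15: (0.138/0.362) × 21 = 8.0055
Sum = 17.0000 + 6.8508 + 8.0055 = 31.8564

31.86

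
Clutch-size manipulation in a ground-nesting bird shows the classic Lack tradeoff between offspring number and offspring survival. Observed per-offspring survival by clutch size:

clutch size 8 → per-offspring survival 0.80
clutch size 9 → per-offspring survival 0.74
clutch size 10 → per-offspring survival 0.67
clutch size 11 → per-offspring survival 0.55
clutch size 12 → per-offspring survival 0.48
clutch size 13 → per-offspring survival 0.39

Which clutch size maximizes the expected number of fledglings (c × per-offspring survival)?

10

Expected fledglings = c × s(c):
  c=8: 8 × 0.80 = 6.400
  c=9: 9 × 0.74 = 6.660
  c=10: 10 × 0.67 = 6.700
  c=11: 11 × 0.55 = 6.050
  c=12: 12 × 0.48 = 5.760
  c=13: 13 × 0.39 = 5.070
Maximum at c = 10 (6.700 fledglings).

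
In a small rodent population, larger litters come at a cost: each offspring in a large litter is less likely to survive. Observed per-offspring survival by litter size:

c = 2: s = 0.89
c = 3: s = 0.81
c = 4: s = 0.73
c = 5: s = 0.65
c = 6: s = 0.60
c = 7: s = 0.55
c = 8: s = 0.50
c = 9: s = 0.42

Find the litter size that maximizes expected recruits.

8

Expected recruits = c × s(c):
  c=2: 2 × 0.89 = 1.780
  c=3: 3 × 0.81 = 2.430
  c=4: 4 × 0.73 = 2.920
  c=5: 5 × 0.65 = 3.250
  c=6: 6 × 0.60 = 3.600
  c=7: 7 × 0.55 = 3.850
  c=8: 8 × 0.50 = 4.000
  c=9: 9 × 0.42 = 3.780
Maximum at c = 8 (4.000 recruits).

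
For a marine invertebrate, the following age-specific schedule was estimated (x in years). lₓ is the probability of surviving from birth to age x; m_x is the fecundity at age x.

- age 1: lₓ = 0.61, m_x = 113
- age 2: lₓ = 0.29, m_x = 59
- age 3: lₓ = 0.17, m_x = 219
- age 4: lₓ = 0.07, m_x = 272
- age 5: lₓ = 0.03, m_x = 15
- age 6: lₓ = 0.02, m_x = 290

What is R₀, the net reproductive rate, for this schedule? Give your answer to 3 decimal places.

148.560

R₀ = Σ lₓ m_x:
  age 1: 0.61 × 113 = 68.9300
  age 2: 0.29 × 59 = 17.1100
  age 3: 0.17 × 219 = 37.2300
  age 4: 0.07 × 272 = 19.0400
  age 5: 0.03 × 15 = 0.4500
  age 6: 0.02 × 290 = 5.8000
R₀ = 68.9300 + 17.1100 + 37.2300 + 19.0400 + 0.4500 + 5.8000 = 148.5600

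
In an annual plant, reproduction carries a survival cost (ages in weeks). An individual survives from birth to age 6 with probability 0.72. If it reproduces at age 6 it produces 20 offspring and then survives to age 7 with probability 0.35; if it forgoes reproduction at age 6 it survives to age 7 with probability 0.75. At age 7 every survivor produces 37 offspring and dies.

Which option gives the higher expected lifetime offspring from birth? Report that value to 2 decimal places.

breed at age 6: R₀ = 0.72 × (20 + 0.35 × 37) = 0.72 × 32.9500 = 23.7240
delay to age 7: R₀ = 0.72 × (0.75 × 37) = 0.72 × 27.7500 = 19.9800
Higher: breed at age 6 (23.7240).

23.72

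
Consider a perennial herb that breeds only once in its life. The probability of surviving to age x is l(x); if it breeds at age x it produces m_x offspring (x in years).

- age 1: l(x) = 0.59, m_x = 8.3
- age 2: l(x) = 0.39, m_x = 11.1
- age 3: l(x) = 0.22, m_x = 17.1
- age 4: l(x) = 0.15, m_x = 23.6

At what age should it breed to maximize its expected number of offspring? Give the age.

Expected offspring if breeding at age x = l(x) × m_x:
  age 1: 0.59 × 8.3 = 4.897
  age 2: 0.39 × 11.1 = 4.329
  age 3: 0.22 × 17.1 = 3.762
  age 4: 0.15 × 23.6 = 3.540
Maximum at age 1 (4.897).

1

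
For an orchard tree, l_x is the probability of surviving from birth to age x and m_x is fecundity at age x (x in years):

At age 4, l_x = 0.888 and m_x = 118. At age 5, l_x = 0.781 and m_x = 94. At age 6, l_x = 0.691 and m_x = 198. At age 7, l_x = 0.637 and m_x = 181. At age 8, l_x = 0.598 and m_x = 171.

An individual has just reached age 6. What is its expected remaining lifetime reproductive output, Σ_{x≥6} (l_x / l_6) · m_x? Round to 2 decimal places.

512.84

l_6 = 0.691. Conditional survival from age 6 to x is l_x / l_6.
  x=6: (0.691/0.691) × 198 = 198.0000
  x=7: (0.637/0.691) × 181 = 166.8553
  x=8: (0.598/0.691) × 171 = 147.9855
Sum = 198.0000 + 166.8553 + 147.9855 = 512.8408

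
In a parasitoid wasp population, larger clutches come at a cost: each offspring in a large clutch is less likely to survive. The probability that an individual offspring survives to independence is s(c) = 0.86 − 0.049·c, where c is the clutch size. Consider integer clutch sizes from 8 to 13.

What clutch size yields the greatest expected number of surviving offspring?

9

Expected surviving offspring = c × s(c):
  c=8: 8 × 0.468 = 3.744
  c=9: 9 × 0.419 = 3.771
  c=10: 10 × 0.370 = 3.700
  c=11: 11 × 0.321 = 3.531
  c=12: 12 × 0.272 = 3.264
  c=13: 13 × 0.223 = 2.899
Maximum at c = 9 (3.771 surviving offspring).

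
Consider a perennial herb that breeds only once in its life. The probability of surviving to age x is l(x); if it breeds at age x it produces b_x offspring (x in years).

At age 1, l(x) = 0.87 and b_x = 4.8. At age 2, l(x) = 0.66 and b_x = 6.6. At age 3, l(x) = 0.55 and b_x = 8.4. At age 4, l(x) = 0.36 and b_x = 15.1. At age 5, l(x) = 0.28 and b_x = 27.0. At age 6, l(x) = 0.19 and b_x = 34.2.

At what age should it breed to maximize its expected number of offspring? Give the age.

5

Expected offspring if breeding at age x = l(x) × b_x:
  age 1: 0.87 × 4.8 = 4.176
  age 2: 0.66 × 6.6 = 4.356
  age 3: 0.55 × 8.4 = 4.620
  age 4: 0.36 × 15.1 = 5.436
  age 5: 0.28 × 27.0 = 7.560
  age 6: 0.19 × 34.2 = 6.498
Maximum at age 5 (7.560).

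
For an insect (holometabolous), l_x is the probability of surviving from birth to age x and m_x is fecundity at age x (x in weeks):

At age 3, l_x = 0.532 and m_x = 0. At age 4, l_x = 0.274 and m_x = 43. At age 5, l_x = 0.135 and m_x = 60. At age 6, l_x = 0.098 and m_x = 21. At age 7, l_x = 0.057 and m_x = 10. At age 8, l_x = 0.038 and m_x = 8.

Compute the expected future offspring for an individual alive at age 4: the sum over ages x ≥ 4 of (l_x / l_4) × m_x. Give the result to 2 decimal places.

83.26

l_4 = 0.274. Conditional survival from age 4 to x is l_x / l_4.
  x=4: (0.274/0.274) × 43 = 43.0000
  x=5: (0.135/0.274) × 60 = 29.5620
  x=6: (0.098/0.274) × 21 = 7.5109
  x=7: (0.057/0.274) × 10 = 2.0803
  x=8: (0.038/0.274) × 8 = 1.1095
Sum = 43.0000 + 29.5620 + 7.5109 + 2.0803 + 1.1095 = 83.2628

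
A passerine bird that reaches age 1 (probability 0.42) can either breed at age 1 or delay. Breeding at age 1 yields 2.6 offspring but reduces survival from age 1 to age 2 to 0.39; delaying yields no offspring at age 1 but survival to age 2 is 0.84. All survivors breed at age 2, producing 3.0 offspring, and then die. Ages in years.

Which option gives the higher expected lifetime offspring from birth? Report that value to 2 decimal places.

breed at age 1: R₀ = 0.42 × (2.6 + 0.39 × 3.0) = 0.42 × 3.7700 = 1.5834
delay to age 2: R₀ = 0.42 × (0.84 × 3.0) = 0.42 × 2.5200 = 1.0584
Higher: breed at age 1 (1.5834).

1.58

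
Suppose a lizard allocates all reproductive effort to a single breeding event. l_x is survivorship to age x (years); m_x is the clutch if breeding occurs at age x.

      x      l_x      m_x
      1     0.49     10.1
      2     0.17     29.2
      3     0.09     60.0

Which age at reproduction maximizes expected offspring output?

Expected offspring if breeding at age x = l_x × m_x:
  age 1: 0.49 × 10.1 = 4.949
  age 2: 0.17 × 29.2 = 4.964
  age 3: 0.09 × 60.0 = 5.400
Maximum at age 3 (5.400).

3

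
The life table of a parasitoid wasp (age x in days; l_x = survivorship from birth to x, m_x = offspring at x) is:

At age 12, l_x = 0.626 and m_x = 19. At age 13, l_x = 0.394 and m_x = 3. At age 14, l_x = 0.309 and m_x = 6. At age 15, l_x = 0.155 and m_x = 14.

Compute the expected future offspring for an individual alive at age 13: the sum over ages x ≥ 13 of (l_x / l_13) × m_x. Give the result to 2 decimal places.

13.21

l_13 = 0.394. Conditional survival from age 13 to x is l_x / l_13.
  x=13: (0.394/0.394) × 3 = 3.0000
  x=14: (0.309/0.394) × 6 = 4.7056
  x=15: (0.155/0.394) × 14 = 5.5076
Sum = 3.0000 + 4.7056 + 5.5076 = 13.2132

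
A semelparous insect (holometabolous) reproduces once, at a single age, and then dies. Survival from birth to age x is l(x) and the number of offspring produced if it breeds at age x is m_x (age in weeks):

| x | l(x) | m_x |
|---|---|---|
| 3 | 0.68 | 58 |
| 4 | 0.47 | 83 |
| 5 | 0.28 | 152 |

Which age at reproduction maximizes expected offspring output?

Expected offspring if breeding at age x = l(x) × m_x:
  age 3: 0.68 × 58 = 39.440
  age 4: 0.47 × 83 = 39.010
  age 5: 0.28 × 152 = 42.560
Maximum at age 5 (42.560).

5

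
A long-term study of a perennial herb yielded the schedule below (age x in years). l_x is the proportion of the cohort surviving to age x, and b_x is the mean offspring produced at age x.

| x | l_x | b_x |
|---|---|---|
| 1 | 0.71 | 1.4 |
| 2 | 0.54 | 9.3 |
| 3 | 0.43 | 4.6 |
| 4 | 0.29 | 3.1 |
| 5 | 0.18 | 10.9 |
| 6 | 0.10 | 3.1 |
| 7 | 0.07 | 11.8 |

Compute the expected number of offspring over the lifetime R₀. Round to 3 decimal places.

R₀ = Σ l_x b_x:
  age 1: 0.71 × 1.4 = 0.9940
  age 2: 0.54 × 9.3 = 5.0220
  age 3: 0.43 × 4.6 = 1.9780
  age 4: 0.29 × 3.1 = 0.8990
  age 5: 0.18 × 10.9 = 1.9620
  age 6: 0.10 × 3.1 = 0.3100
  age 7: 0.07 × 11.8 = 0.8260
R₀ = 0.9940 + 5.0220 + 1.9780 + 0.8990 + 1.9620 + 0.3100 + 0.8260 = 11.9910

11.991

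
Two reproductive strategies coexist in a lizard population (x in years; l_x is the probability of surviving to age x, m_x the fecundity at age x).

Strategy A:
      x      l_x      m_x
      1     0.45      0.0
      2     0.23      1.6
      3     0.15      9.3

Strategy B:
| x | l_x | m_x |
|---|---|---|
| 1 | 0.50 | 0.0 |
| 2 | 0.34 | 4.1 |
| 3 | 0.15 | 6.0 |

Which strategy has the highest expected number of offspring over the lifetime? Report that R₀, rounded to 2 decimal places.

2.29

Strategy A: R₀ = 0.45×0.0 + 0.23×1.6 + 0.15×9.3 = 1.7630
Strategy B: R₀ = 0.50×0.0 + 0.34×4.1 + 0.15×6.0 = 2.2940
Highest R₀: strategy B with 2.2940.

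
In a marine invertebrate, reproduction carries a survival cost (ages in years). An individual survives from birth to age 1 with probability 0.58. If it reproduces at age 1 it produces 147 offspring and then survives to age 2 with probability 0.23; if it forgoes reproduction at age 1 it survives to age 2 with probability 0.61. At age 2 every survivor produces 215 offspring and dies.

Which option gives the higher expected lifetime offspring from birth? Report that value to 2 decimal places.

breed at age 1: R₀ = 0.58 × (147 + 0.23 × 215) = 0.58 × 196.4500 = 113.9410
delay to age 2: R₀ = 0.58 × (0.61 × 215) = 0.58 × 131.1500 = 76.0670
Higher: breed at age 1 (113.9410).

113.94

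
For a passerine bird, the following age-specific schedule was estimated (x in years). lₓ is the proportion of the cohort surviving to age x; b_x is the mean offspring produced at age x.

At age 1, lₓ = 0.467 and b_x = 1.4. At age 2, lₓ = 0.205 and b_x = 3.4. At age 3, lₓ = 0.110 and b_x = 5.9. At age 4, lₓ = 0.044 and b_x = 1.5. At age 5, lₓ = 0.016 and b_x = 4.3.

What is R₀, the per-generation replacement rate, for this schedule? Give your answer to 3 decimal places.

R₀ = Σ lₓ b_x:
  age 1: 0.467 × 1.4 = 0.6538
  age 2: 0.205 × 3.4 = 0.6970
  age 3: 0.110 × 5.9 = 0.6490
  age 4: 0.044 × 1.5 = 0.0660
  age 5: 0.016 × 4.3 = 0.0688
R₀ = 0.6538 + 0.6970 + 0.6490 + 0.0660 + 0.0688 = 2.1346

2.135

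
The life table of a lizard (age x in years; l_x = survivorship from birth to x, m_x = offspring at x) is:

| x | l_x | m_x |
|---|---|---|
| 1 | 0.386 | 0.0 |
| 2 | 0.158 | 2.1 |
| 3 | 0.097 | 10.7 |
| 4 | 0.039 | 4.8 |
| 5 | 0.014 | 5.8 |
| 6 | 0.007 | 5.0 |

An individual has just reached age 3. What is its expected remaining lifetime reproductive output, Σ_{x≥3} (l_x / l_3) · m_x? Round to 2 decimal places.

l_3 = 0.097. Conditional survival from age 3 to x is l_x / l_3.
  x=3: (0.097/0.097) × 10.7 = 10.7000
  x=4: (0.039/0.097) × 4.8 = 1.9299
  x=5: (0.014/0.097) × 5.8 = 0.8371
  x=6: (0.007/0.097) × 5.0 = 0.3608
Sum = 10.7000 + 1.9299 + 0.8371 + 0.3608 = 13.8278

13.83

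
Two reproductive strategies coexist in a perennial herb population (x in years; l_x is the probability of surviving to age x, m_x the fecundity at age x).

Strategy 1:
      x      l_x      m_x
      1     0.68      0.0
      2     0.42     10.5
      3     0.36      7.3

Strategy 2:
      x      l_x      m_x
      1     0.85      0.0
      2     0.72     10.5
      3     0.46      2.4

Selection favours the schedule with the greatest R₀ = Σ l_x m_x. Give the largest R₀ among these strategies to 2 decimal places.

8.66

Strategy 1: R₀ = 0.68×0.0 + 0.42×10.5 + 0.36×7.3 = 7.0380
Strategy 2: R₀ = 0.85×0.0 + 0.72×10.5 + 0.46×2.4 = 8.6640
Highest R₀: strategy 2 with 8.6640.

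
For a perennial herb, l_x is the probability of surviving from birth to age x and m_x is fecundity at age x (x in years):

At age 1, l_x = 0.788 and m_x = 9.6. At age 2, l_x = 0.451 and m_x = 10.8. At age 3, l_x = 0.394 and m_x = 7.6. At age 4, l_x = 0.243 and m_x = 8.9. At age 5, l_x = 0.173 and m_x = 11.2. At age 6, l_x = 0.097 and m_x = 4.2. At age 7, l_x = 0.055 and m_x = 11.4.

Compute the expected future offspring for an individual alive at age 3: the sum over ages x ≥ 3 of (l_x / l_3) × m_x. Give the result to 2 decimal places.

l_3 = 0.394. Conditional survival from age 3 to x is l_x / l_3.
  x=3: (0.394/0.394) × 7.6 = 7.6000
  x=4: (0.243/0.394) × 8.9 = 5.4891
  x=5: (0.173/0.394) × 11.2 = 4.9178
  x=6: (0.097/0.394) × 4.2 = 1.0340
  x=7: (0.055/0.394) × 11.4 = 1.5914
Sum = 7.6000 + 5.4891 + 4.9178 + 1.0340 + 1.5914 = 20.6322

20.63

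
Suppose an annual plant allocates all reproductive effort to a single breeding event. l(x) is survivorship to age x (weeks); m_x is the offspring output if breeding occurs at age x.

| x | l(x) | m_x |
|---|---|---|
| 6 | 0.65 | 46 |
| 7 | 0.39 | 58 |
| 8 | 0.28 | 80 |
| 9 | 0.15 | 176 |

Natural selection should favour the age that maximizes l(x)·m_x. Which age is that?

6

Expected offspring if breeding at age x = l(x) × m_x:
  age 6: 0.65 × 46 = 29.900
  age 7: 0.39 × 58 = 22.620
  age 8: 0.28 × 80 = 22.400
  age 9: 0.15 × 176 = 26.400
Maximum at age 6 (29.900).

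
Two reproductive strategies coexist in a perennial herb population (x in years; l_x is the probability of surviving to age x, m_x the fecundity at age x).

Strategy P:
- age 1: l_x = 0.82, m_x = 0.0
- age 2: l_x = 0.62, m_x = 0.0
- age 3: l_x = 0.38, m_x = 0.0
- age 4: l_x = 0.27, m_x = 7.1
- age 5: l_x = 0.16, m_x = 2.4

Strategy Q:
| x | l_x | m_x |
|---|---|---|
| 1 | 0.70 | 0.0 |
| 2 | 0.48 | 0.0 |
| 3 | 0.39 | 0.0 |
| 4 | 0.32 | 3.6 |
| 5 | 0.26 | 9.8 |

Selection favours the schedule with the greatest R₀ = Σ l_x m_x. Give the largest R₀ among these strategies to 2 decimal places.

Strategy P: R₀ = 0.82×0.0 + 0.62×0.0 + 0.38×0.0 + 0.27×7.1 + 0.16×2.4 = 2.3010
Strategy Q: R₀ = 0.70×0.0 + 0.48×0.0 + 0.39×0.0 + 0.32×3.6 + 0.26×9.8 = 3.7000
Highest R₀: strategy Q with 3.7000.

3.70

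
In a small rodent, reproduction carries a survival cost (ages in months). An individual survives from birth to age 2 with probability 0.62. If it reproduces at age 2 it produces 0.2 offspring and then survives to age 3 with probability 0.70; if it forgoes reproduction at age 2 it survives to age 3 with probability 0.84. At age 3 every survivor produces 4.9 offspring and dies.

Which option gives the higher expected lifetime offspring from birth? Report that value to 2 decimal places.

breed at age 2: R₀ = 0.62 × (0.2 + 0.70 × 4.9) = 0.62 × 3.6300 = 2.2506
delay to age 3: R₀ = 0.62 × (0.84 × 4.9) = 0.62 × 4.1160 = 2.5519
Higher: delay to age 3 (2.5519).

2.55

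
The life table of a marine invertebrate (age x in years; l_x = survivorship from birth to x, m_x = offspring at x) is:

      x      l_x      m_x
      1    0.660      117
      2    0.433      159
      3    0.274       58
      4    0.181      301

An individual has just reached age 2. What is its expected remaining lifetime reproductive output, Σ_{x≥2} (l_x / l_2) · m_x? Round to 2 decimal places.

l_2 = 0.433. Conditional survival from age 2 to x is l_x / l_2.
  x=2: (0.433/0.433) × 159 = 159.0000
  x=3: (0.274/0.433) × 58 = 36.7021
  x=4: (0.181/0.433) × 301 = 125.8222
Sum = 159.0000 + 36.7021 + 125.8222 = 321.5242

321.52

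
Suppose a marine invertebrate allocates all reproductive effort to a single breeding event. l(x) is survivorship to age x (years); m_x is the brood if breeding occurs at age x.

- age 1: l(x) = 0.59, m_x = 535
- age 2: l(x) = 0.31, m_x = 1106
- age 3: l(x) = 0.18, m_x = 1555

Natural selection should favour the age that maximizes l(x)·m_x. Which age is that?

2

Expected offspring if breeding at age x = l(x) × m_x:
  age 1: 0.59 × 535 = 315.650
  age 2: 0.31 × 1106 = 342.860
  age 3: 0.18 × 1555 = 279.900
Maximum at age 2 (342.860).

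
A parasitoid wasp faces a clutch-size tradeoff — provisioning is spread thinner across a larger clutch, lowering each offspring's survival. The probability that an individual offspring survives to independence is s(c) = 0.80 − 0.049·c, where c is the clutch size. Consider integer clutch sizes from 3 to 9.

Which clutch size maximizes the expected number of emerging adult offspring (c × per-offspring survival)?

Expected emerging adult offspring = c × s(c):
  c=3: 3 × 0.653 = 1.959
  c=4: 4 × 0.604 = 2.416
  c=5: 5 × 0.555 = 2.775
  c=6: 6 × 0.506 = 3.036
  c=7: 7 × 0.457 = 3.199
  c=8: 8 × 0.408 = 3.264
  c=9: 9 × 0.359 = 3.231
Maximum at c = 8 (3.264 emerging adult offspring).

8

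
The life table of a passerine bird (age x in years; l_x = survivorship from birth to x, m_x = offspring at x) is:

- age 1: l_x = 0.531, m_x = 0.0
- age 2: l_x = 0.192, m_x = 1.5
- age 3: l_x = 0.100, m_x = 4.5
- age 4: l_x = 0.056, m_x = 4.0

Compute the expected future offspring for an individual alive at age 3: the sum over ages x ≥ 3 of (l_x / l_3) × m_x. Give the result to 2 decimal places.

6.74

l_3 = 0.100. Conditional survival from age 3 to x is l_x / l_3.
  x=3: (0.100/0.100) × 4.5 = 4.5000
  x=4: (0.056/0.100) × 4.0 = 2.2400
Sum = 4.5000 + 2.2400 = 6.7400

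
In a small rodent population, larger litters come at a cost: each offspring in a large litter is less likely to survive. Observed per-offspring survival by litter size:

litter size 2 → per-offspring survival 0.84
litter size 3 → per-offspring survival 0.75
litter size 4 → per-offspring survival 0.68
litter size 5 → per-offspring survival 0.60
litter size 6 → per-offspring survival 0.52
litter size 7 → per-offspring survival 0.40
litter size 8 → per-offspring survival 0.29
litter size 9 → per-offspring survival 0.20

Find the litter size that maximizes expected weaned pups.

6

Expected weaned pups = c × s(c):
  c=2: 2 × 0.84 = 1.680
  c=3: 3 × 0.75 = 2.250
  c=4: 4 × 0.68 = 2.720
  c=5: 5 × 0.60 = 3.000
  c=6: 6 × 0.52 = 3.120
  c=7: 7 × 0.40 = 2.800
  c=8: 8 × 0.29 = 2.320
  c=9: 9 × 0.20 = 1.800
Maximum at c = 6 (3.120 weaned pups).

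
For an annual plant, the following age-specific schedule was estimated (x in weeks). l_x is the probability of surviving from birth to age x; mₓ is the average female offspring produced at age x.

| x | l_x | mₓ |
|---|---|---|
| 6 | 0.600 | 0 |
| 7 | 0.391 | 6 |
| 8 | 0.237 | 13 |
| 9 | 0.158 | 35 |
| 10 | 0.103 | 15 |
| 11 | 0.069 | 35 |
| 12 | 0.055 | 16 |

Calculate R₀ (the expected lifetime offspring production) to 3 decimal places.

R₀ = Σ l_x mₓ:
  age 6: 0.600 × 0 = 0.0000
  age 7: 0.391 × 6 = 2.3460
  age 8: 0.237 × 13 = 3.0810
  age 9: 0.158 × 35 = 5.5300
  age 10: 0.103 × 15 = 1.5450
  age 11: 0.069 × 35 = 2.4150
  age 12: 0.055 × 16 = 0.8800
R₀ = 0.0000 + 2.3460 + 3.0810 + 5.5300 + 1.5450 + 2.4150 + 0.8800 = 15.7970

15.797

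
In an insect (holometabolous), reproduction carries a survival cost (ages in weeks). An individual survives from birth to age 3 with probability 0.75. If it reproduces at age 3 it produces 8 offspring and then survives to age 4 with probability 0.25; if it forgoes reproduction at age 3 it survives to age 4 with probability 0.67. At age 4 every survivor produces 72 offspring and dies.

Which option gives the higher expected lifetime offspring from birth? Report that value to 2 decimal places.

breed at age 3: R₀ = 0.75 × (8 + 0.25 × 72) = 0.75 × 26.0000 = 19.5000
delay to age 4: R₀ = 0.75 × (0.67 × 72) = 0.75 × 48.2400 = 36.1800
Higher: delay to age 4 (36.1800).

36.18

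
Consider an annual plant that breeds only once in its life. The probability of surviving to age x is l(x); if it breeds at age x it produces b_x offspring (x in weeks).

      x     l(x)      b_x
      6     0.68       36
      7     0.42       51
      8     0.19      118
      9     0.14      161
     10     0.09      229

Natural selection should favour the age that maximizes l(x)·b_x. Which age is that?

6

Expected offspring if breeding at age x = l(x) × b_x:
  age 6: 0.68 × 36 = 24.480
  age 7: 0.42 × 51 = 21.420
  age 8: 0.19 × 118 = 22.420
  age 9: 0.14 × 161 = 22.540
  age 10: 0.09 × 229 = 20.610
Maximum at age 6 (24.480).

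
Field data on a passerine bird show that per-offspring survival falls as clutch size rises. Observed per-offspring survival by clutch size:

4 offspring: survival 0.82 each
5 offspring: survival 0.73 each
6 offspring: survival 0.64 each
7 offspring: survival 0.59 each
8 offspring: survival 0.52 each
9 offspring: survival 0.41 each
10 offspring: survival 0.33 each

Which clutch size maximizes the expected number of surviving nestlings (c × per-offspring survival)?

Expected surviving nestlings = c × s(c):
  c=4: 4 × 0.82 = 3.280
  c=5: 5 × 0.73 = 3.650
  c=6: 6 × 0.64 = 3.840
  c=7: 7 × 0.59 = 4.130
  c=8: 8 × 0.52 = 4.160
  c=9: 9 × 0.41 = 3.690
  c=10: 10 × 0.33 = 3.300
Maximum at c = 8 (4.160 surviving nestlings).

8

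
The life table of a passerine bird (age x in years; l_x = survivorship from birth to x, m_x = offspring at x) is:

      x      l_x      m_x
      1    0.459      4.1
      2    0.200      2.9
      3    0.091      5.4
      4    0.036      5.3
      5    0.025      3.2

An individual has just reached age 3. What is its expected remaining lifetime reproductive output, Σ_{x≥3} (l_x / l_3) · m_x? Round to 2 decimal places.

8.38

l_3 = 0.091. Conditional survival from age 3 to x is l_x / l_3.
  x=3: (0.091/0.091) × 5.4 = 5.4000
  x=4: (0.036/0.091) × 5.3 = 2.0967
  x=5: (0.025/0.091) × 3.2 = 0.8791
Sum = 5.4000 + 2.0967 + 0.8791 = 8.3758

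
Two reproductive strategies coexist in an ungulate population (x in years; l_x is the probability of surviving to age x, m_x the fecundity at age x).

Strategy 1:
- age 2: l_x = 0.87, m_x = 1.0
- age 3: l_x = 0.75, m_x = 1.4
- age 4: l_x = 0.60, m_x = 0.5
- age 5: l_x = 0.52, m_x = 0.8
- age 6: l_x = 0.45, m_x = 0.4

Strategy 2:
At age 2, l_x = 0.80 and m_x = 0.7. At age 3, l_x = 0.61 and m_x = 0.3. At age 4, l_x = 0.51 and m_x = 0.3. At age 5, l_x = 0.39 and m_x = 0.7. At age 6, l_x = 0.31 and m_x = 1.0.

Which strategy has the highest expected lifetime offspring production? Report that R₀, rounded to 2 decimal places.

2.82

Strategy 1: R₀ = 0.87×1.0 + 0.75×1.4 + 0.60×0.5 + 0.52×0.8 + 0.45×0.4 = 2.8160
Strategy 2: R₀ = 0.80×0.7 + 0.61×0.3 + 0.51×0.3 + 0.39×0.7 + 0.31×1.0 = 1.4790
Highest R₀: strategy 1 with 2.8160.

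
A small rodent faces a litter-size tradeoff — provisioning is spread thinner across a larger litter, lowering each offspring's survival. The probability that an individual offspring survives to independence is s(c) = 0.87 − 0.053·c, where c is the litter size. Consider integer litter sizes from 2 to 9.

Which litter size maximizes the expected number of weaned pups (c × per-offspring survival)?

8

Expected weaned pups = c × s(c):
  c=2: 2 × 0.764 = 1.528
  c=3: 3 × 0.711 = 2.133
  c=4: 4 × 0.658 = 2.632
  c=5: 5 × 0.605 = 3.025
  c=6: 6 × 0.552 = 3.312
  c=7: 7 × 0.499 = 3.493
  c=8: 8 × 0.446 = 3.568
  c=9: 9 × 0.393 = 3.537
Maximum at c = 8 (3.568 weaned pups).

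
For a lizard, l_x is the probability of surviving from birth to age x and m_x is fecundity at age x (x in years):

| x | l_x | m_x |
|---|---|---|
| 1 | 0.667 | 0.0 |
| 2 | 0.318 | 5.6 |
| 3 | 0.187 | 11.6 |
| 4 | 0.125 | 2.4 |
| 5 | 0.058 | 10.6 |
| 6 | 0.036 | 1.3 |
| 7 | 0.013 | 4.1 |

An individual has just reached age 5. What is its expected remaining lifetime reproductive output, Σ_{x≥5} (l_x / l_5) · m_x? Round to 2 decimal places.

l_5 = 0.058. Conditional survival from age 5 to x is l_x / l_5.
  x=5: (0.058/0.058) × 10.6 = 10.6000
  x=6: (0.036/0.058) × 1.3 = 0.8069
  x=7: (0.013/0.058) × 4.1 = 0.9190
Sum = 10.6000 + 0.8069 + 0.9190 = 12.3259

12.33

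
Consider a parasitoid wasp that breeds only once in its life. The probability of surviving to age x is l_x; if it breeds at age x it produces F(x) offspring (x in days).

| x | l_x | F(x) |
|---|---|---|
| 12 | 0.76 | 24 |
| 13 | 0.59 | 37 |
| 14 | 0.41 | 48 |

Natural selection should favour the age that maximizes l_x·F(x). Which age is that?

Expected offspring if breeding at age x = l_x × F(x):
  age 12: 0.76 × 24 = 18.240
  age 13: 0.59 × 37 = 21.830
  age 14: 0.41 × 48 = 19.680
Maximum at age 13 (21.830).

13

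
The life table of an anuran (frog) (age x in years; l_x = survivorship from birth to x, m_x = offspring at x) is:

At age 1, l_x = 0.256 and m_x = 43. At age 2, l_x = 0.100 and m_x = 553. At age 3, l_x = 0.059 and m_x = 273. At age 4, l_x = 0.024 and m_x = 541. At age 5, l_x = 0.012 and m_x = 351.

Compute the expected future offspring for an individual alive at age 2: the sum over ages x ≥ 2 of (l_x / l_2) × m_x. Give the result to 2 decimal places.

886.03

l_2 = 0.100. Conditional survival from age 2 to x is l_x / l_2.
  x=2: (0.100/0.100) × 553 = 553.0000
  x=3: (0.059/0.100) × 273 = 161.0700
  x=4: (0.024/0.100) × 541 = 129.8400
  x=5: (0.012/0.100) × 351 = 42.1200
Sum = 553.0000 + 161.0700 + 129.8400 + 42.1200 = 886.0300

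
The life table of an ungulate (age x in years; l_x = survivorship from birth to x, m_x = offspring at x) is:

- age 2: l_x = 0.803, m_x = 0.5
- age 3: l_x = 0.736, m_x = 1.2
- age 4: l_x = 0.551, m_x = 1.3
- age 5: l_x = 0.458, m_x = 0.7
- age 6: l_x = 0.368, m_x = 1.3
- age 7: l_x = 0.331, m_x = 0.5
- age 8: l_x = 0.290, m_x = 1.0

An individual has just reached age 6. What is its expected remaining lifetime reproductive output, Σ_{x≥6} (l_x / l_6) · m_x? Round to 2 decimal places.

2.54

l_6 = 0.368. Conditional survival from age 6 to x is l_x / l_6.
  x=6: (0.368/0.368) × 1.3 = 1.3000
  x=7: (0.331/0.368) × 0.5 = 0.4497
  x=8: (0.290/0.368) × 1.0 = 0.7880
Sum = 1.3000 + 0.4497 + 0.7880 = 2.5378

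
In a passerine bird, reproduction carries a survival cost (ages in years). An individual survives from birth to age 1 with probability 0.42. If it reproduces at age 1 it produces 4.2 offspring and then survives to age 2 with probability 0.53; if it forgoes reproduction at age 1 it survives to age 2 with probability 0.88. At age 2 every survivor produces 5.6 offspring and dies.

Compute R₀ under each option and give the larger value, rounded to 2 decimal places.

breed at age 1: R₀ = 0.42 × (4.2 + 0.53 × 5.6) = 0.42 × 7.1680 = 3.0106
delay to age 2: R₀ = 0.42 × (0.88 × 5.6) = 0.42 × 4.9280 = 2.0698
Higher: breed at age 1 (3.0106).

3.01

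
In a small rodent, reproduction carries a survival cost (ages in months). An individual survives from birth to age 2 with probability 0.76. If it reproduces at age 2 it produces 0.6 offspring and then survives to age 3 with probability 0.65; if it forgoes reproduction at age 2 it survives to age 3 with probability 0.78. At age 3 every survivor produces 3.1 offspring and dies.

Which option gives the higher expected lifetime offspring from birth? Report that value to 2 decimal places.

1.99

breed at age 2: R₀ = 0.76 × (0.6 + 0.65 × 3.1) = 0.76 × 2.6150 = 1.9874
delay to age 3: R₀ = 0.76 × (0.78 × 3.1) = 0.76 × 2.4180 = 1.8377
Higher: breed at age 2 (1.9874).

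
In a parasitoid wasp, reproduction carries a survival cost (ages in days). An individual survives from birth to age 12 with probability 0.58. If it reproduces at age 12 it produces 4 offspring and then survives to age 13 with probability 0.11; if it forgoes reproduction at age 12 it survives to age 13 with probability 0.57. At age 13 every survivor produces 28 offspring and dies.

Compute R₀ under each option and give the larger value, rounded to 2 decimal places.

9.26

breed at age 12: R₀ = 0.58 × (4 + 0.11 × 28) = 0.58 × 7.0800 = 4.1064
delay to age 13: R₀ = 0.58 × (0.57 × 28) = 0.58 × 15.9600 = 9.2568
Higher: delay to age 13 (9.2568).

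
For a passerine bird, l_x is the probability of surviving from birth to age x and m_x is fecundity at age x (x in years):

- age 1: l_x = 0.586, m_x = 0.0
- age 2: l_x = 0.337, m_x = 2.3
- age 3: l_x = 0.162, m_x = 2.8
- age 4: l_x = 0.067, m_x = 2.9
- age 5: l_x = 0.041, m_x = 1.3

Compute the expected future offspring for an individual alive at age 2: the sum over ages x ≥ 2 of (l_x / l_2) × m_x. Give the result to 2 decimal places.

4.38

l_2 = 0.337. Conditional survival from age 2 to x is l_x / l_2.
  x=2: (0.337/0.337) × 2.3 = 2.3000
  x=3: (0.162/0.337) × 2.8 = 1.3460
  x=4: (0.067/0.337) × 2.9 = 0.5766
  x=5: (0.041/0.337) × 1.3 = 0.1582
Sum = 2.3000 + 1.3460 + 0.5766 + 0.1582 = 4.3807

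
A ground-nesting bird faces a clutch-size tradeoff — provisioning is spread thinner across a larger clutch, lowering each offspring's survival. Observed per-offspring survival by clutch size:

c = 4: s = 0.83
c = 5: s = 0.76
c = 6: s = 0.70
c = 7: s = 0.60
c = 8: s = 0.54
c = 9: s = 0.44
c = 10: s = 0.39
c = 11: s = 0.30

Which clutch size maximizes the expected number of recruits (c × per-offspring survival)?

Expected recruits = c × s(c):
  c=4: 4 × 0.83 = 3.320
  c=5: 5 × 0.76 = 3.800
  c=6: 6 × 0.70 = 4.200
  c=7: 7 × 0.60 = 4.200
  c=8: 8 × 0.54 = 4.320
  c=9: 9 × 0.44 = 3.960
  c=10: 10 × 0.39 = 3.900
  c=11: 11 × 0.30 = 3.300
Maximum at c = 8 (4.320 recruits).

8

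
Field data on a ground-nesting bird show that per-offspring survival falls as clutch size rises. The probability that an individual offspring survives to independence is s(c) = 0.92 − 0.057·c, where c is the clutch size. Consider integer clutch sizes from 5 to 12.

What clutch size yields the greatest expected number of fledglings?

8

Expected fledglings = c × s(c):
  c=5: 5 × 0.635 = 3.175
  c=6: 6 × 0.578 = 3.468
  c=7: 7 × 0.521 = 3.647
  c=8: 8 × 0.464 = 3.712
  c=9: 9 × 0.407 = 3.663
  c=10: 10 × 0.350 = 3.500
  c=11: 11 × 0.293 = 3.223
  c=12: 12 × 0.236 = 2.832
Maximum at c = 8 (3.712 fledglings).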